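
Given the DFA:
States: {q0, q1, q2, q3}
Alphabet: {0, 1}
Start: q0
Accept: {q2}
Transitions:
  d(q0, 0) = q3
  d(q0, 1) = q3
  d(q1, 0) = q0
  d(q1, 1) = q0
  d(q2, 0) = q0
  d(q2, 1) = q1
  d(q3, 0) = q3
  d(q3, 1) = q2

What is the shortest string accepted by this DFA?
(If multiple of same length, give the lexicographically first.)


BFS by string length (lex-first path to each state shown):
  len 0: q0<-""
  len 1: q3<-"0"
  len 2: q2<-"01", q3<-"00"
Found accept state at length 2.

"01"


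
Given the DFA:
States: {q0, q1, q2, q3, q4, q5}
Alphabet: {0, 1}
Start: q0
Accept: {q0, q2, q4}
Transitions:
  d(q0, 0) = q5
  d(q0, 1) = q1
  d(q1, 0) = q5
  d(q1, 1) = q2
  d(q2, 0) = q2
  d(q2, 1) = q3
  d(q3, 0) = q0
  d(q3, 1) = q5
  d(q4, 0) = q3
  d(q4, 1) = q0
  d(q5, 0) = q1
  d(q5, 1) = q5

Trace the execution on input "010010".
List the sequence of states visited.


Input: 010010
d(q0, 0) = q5
d(q5, 1) = q5
d(q5, 0) = q1
d(q1, 0) = q5
d(q5, 1) = q5
d(q5, 0) = q1


q0 -> q5 -> q5 -> q1 -> q5 -> q5 -> q1


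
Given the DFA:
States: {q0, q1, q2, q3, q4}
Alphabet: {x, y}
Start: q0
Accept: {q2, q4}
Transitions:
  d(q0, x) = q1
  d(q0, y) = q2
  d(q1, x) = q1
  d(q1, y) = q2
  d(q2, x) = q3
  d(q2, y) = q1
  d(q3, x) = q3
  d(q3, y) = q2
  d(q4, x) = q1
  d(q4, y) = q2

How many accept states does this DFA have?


Accept states listed: {q2, q4}
Counting: q2(1) q4(2)

2


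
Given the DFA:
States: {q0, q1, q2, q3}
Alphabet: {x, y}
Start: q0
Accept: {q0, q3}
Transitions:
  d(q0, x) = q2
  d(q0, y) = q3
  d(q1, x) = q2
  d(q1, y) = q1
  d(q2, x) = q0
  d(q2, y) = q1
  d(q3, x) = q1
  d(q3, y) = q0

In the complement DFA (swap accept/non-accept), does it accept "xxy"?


Trace: q0 -> q2 -> q0 -> q3
Final: q3
Original accept: {q0, q3}
Complement: q3 is in original accept

No, complement rejects (original accepts)


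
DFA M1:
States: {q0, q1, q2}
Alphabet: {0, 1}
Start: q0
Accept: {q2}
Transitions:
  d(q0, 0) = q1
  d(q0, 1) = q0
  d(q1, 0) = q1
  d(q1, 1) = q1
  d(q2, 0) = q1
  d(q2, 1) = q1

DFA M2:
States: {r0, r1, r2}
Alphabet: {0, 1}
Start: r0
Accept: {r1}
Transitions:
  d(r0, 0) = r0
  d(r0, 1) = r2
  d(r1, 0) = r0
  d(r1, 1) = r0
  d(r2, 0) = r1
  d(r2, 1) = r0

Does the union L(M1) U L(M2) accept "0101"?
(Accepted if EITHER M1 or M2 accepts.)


M1: final=q1 accepted=False
M2: final=r0 accepted=False

No, union rejects (neither accepts)


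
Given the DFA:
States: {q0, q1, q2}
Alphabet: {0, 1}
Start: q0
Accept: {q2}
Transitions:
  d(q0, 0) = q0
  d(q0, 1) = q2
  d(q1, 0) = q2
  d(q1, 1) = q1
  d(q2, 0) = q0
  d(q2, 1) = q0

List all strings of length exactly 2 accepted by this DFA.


All strings of length 2: 4 total
Accepted: 1

"01"


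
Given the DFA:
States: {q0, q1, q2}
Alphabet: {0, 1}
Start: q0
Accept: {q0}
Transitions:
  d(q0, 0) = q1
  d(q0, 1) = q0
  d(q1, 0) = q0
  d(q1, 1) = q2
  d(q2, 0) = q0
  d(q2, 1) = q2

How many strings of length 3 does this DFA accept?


Enumerating all length-3 strings:
  "000" -> q1 [reject]
  "001" -> q0 [accept]
  "010" -> q0 [accept]
  "011" -> q2 [reject]
  "100" -> q0 [accept]
  "101" -> q2 [reject]
  "110" -> q1 [reject]
  "111" -> q0 [accept]

4 out of 8


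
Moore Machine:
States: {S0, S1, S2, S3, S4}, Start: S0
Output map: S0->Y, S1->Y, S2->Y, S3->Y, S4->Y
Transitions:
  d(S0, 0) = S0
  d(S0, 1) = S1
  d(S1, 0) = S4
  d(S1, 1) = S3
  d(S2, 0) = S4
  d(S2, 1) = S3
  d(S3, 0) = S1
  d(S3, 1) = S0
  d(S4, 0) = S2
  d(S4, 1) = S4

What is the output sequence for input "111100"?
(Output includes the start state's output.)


Start: S0 (output Y)
  --1--> S1 (output Y)
  --1--> S3 (output Y)
  --1--> S0 (output Y)
  --1--> S1 (output Y)
  --0--> S4 (output Y)
  --0--> S2 (output Y)

"YYYYYYY"


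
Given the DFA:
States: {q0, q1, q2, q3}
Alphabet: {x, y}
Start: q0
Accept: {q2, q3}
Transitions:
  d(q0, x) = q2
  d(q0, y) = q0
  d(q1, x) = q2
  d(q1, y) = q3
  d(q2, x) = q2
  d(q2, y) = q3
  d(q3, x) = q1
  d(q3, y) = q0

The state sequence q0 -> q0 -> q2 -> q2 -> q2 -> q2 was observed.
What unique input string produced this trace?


Trace back each transition to find the symbol:
  q0 --[y]--> q0
  q0 --[x]--> q2
  q2 --[x]--> q2
  q2 --[x]--> q2
  q2 --[x]--> q2

"yxxxx"


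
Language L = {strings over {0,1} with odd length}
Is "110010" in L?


length = 6; 6 mod 2 = 0

No, "110010" is not in L


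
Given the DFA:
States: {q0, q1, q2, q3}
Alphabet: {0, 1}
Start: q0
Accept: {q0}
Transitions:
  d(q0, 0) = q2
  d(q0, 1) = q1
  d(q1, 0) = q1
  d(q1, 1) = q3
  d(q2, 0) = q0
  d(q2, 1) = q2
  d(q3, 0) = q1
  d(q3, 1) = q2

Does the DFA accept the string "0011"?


Trace: q0 -> q2 -> q0 -> q1 -> q3
Final state: q3
Accept states: {q0}

No, rejected (final state q3 is not an accept state)


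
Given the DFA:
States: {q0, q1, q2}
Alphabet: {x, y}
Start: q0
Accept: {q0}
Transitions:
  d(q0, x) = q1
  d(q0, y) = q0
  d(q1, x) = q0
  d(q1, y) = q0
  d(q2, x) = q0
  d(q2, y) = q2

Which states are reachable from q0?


BFS from q0:
  layer 0: {q0}
  layer 1: {q1}

{q0, q1}


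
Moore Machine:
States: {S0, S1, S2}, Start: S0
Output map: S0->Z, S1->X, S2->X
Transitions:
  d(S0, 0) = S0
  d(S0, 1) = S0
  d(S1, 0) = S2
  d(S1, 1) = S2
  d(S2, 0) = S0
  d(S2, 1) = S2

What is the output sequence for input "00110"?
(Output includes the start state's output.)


Start: S0 (output Z)
  --0--> S0 (output Z)
  --0--> S0 (output Z)
  --1--> S0 (output Z)
  --1--> S0 (output Z)
  --0--> S0 (output Z)

"ZZZZZZ"


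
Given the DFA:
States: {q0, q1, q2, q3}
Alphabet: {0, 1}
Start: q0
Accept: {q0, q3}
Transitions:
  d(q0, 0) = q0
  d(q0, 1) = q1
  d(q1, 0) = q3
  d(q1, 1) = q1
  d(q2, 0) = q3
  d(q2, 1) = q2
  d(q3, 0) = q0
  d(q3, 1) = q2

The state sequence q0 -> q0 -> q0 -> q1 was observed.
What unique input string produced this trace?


Trace back each transition to find the symbol:
  q0 --[0]--> q0
  q0 --[0]--> q0
  q0 --[1]--> q1

"001"


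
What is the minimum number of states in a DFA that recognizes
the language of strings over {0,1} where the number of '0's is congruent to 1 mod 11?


States track (count of '0') mod 11.
Need 11 states: one per remainder 0..10; accept = remainder 1.

11


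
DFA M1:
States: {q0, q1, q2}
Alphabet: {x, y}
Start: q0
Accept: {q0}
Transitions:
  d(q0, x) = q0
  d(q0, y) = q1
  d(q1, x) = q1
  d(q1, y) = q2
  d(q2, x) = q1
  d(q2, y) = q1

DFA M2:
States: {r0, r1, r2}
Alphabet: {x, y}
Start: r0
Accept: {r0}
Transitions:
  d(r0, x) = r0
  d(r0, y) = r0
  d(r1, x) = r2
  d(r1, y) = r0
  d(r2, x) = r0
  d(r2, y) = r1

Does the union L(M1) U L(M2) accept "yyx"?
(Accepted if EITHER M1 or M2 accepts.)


M1: final=q1 accepted=False
M2: final=r0 accepted=True

Yes, union accepts


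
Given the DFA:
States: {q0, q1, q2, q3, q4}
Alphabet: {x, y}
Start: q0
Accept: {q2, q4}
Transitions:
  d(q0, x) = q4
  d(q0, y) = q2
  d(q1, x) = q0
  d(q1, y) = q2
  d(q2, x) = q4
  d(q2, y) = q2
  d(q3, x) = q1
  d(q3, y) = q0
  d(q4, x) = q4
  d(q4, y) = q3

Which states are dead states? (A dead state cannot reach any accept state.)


Forward reachability from each state:
  q0 -> reaches accept state q2 (live)
  q1 -> reaches accept state q2 (live)
  q2 -> reaches accept state q2 (live)
  q3 -> reaches accept state q2 (live)
  q4 -> reaches accept state q2 (live)

None (all states can reach an accept state)


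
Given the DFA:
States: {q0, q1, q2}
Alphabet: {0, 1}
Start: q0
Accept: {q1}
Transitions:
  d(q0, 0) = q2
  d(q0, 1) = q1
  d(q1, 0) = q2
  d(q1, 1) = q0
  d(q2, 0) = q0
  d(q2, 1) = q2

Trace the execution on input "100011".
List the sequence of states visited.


Input: 100011
d(q0, 1) = q1
d(q1, 0) = q2
d(q2, 0) = q0
d(q0, 0) = q2
d(q2, 1) = q2
d(q2, 1) = q2


q0 -> q1 -> q2 -> q0 -> q2 -> q2 -> q2


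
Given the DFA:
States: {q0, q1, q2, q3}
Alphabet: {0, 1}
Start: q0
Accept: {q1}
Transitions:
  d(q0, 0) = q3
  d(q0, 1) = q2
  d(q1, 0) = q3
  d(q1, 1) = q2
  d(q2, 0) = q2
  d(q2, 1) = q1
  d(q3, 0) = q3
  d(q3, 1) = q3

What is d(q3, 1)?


Looking up transition d(q3, 1)

q3


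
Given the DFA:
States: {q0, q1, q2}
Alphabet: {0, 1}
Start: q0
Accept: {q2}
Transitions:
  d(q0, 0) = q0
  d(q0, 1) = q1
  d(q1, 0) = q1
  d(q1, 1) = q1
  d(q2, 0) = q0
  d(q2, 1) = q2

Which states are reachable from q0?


BFS from q0:
  layer 0: {q0}
  layer 1: {q1}

{q0, q1}


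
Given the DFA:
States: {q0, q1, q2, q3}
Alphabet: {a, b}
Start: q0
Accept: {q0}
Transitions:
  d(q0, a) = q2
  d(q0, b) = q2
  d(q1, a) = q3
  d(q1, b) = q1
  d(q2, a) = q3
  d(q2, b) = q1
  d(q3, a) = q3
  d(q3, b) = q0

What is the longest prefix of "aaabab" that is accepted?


Run the DFA, marking each prefix where the state is accepting:
  "" -> q0 [accept]
  "a" -> q2 [reject]
  "aa" -> q3 [reject]
  "aaa" -> q3 [reject]
  "aaab" -> q0 [accept]
  "aaaba" -> q2 [reject]
  "aaabab" -> q1 [reject]

"aaab"


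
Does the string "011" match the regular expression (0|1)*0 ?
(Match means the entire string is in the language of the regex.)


|string| = 3; first = '0'; last = '1'

No, "011" does not match (0|1)*0


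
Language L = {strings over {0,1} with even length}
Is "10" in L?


length = 2; 2 mod 2 = 0

Yes, "10" is in L


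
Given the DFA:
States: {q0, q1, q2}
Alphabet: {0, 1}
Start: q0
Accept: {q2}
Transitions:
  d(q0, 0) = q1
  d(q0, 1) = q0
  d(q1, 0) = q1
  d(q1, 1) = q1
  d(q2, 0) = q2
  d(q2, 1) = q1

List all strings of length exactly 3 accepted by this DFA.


All strings of length 3: 8 total
Accepted: 0

None


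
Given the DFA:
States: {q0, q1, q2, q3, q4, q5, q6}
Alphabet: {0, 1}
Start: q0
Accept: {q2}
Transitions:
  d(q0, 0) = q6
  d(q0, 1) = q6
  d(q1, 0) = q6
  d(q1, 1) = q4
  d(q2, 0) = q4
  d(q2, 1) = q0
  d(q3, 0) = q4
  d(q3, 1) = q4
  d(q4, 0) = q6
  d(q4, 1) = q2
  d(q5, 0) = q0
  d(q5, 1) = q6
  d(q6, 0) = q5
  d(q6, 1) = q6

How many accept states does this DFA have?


Accept states listed: {q2}
Counting: q2(1)

1


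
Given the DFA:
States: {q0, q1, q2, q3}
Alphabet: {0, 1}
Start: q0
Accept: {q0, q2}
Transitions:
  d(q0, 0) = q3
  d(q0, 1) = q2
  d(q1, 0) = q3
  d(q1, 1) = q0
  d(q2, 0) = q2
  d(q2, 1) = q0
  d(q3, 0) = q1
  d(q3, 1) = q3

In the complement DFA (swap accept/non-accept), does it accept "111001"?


Trace: q0 -> q2 -> q0 -> q2 -> q2 -> q2 -> q0
Final: q0
Original accept: {q0, q2}
Complement: q0 is in original accept

No, complement rejects (original accepts)


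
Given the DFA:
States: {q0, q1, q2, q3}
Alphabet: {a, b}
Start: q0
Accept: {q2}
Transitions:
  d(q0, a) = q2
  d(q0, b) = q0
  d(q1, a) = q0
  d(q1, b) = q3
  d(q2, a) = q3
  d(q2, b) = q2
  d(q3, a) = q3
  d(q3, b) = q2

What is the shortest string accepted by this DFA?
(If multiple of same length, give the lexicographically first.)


BFS by string length (lex-first path to each state shown):
  len 0: q0<-""
  len 1: q0<-"b", q2<-"a"
Found accept state at length 1.

"a"


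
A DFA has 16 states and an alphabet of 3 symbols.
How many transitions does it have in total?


Each state has exactly one transition per symbol.
16 * 3 = 48

48


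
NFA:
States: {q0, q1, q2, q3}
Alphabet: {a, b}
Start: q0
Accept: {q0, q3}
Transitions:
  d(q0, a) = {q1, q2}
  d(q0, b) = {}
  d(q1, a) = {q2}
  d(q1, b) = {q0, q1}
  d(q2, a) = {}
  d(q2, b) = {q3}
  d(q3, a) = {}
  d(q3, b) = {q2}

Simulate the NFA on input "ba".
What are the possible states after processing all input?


Start: {q0}
  --b--> {}
  --a--> {}

{} (empty set, no valid transitions)


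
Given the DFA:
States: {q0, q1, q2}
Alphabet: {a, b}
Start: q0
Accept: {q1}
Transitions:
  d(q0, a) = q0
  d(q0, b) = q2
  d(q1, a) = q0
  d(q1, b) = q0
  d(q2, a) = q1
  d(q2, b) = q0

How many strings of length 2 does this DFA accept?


Enumerating all length-2 strings:
  "aa" -> q0 [reject]
  "ab" -> q2 [reject]
  "ba" -> q1 [accept]
  "bb" -> q0 [reject]

1 out of 4


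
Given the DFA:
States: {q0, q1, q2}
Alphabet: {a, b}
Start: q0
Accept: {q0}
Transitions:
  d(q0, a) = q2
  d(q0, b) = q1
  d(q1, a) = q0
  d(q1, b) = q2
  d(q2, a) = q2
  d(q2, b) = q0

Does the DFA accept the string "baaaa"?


Trace: q0 -> q1 -> q0 -> q2 -> q2 -> q2
Final state: q2
Accept states: {q0}

No, rejected (final state q2 is not an accept state)


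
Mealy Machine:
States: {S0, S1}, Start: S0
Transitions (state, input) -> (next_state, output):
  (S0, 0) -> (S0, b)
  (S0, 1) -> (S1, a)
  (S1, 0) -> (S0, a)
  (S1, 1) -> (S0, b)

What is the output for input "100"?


Step-by-step:
  (S0, 1) -> (S1, a)
  (S1, 0) -> (S0, a)
  (S0, 0) -> (S0, b)

"aab"


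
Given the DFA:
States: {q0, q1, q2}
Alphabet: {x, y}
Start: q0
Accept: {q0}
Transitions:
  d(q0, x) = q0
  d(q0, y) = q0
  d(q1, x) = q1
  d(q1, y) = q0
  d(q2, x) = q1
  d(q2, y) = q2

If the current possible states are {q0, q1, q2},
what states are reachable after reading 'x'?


Apply transition on 'x' from each current state:
  d(q0, x) = q0
  d(q1, x) = q1
  d(q2, x) = q1

{q0, q1}


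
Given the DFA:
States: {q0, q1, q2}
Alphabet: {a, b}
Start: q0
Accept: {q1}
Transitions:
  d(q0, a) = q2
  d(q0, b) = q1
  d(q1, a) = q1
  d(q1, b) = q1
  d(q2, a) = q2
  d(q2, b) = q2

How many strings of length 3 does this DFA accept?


Enumerating all length-3 strings:
  "aaa" -> q2 [reject]
  "aab" -> q2 [reject]
  "aba" -> q2 [reject]
  "abb" -> q2 [reject]
  "baa" -> q1 [accept]
  "bab" -> q1 [accept]
  "bba" -> q1 [accept]
  "bbb" -> q1 [accept]

4 out of 8


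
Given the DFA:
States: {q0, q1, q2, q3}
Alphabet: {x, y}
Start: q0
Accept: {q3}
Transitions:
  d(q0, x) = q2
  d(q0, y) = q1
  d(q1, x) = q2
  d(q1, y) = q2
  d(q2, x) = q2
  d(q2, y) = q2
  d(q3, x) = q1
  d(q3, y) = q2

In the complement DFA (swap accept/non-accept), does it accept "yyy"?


Trace: q0 -> q1 -> q2 -> q2
Final: q2
Original accept: {q3}
Complement: q2 is not in original accept

Yes, complement accepts (original rejects)


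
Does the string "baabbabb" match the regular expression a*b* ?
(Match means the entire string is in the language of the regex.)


|string| = 8; first = 'b'; last = 'b'

No, "baabbabb" does not match a*b*


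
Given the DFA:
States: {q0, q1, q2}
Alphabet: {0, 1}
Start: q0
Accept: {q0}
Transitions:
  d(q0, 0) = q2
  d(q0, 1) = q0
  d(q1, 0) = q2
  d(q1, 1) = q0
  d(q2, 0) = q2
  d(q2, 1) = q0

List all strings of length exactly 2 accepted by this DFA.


All strings of length 2: 4 total
Accepted: 2

"01", "11"


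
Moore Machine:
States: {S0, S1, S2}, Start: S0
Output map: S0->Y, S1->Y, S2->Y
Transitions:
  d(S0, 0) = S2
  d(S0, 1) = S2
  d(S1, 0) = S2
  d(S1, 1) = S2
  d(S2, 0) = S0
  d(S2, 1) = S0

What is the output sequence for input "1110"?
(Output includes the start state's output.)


Start: S0 (output Y)
  --1--> S2 (output Y)
  --1--> S0 (output Y)
  --1--> S2 (output Y)
  --0--> S0 (output Y)

"YYYYY"


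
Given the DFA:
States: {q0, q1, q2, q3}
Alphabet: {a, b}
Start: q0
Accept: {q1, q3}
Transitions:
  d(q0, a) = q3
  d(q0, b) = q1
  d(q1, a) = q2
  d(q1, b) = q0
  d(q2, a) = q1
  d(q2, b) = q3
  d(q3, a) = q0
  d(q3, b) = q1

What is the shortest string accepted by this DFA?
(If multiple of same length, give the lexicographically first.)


BFS by string length (lex-first path to each state shown):
  len 0: q0<-""
  len 1: q1<-"b", q3<-"a"
Found accept state at length 1.

"a"


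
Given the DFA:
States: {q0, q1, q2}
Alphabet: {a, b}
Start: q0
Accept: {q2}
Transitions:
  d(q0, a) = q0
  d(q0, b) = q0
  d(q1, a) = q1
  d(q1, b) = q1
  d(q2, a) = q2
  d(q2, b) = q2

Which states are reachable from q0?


BFS from q0:
  layer 0: {q0}

{q0}


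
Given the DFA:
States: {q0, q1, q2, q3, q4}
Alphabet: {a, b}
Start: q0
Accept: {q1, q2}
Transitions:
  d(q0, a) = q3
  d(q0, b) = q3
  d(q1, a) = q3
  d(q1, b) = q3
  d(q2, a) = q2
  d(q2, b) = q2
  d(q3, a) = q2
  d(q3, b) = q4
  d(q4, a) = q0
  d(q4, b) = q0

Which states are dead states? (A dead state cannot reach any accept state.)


Forward reachability from each state:
  q0 -> reaches accept state q2 (live)
  q1 -> reaches accept state q1 (live)
  q2 -> reaches accept state q2 (live)
  q3 -> reaches accept state q2 (live)
  q4 -> reaches accept state q2 (live)

None (all states can reach an accept state)


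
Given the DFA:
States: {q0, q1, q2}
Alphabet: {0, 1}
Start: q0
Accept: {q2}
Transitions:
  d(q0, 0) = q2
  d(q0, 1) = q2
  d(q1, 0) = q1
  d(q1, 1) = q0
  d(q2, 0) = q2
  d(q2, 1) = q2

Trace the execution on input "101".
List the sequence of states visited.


Input: 101
d(q0, 1) = q2
d(q2, 0) = q2
d(q2, 1) = q2


q0 -> q2 -> q2 -> q2


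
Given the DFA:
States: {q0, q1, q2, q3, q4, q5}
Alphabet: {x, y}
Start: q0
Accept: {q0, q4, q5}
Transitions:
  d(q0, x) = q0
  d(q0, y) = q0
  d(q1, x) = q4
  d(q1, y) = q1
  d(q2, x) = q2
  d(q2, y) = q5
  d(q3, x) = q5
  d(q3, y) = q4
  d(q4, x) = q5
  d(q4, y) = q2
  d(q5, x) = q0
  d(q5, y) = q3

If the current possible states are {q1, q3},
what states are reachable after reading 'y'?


Apply transition on 'y' from each current state:
  d(q1, y) = q1
  d(q3, y) = q4

{q1, q4}


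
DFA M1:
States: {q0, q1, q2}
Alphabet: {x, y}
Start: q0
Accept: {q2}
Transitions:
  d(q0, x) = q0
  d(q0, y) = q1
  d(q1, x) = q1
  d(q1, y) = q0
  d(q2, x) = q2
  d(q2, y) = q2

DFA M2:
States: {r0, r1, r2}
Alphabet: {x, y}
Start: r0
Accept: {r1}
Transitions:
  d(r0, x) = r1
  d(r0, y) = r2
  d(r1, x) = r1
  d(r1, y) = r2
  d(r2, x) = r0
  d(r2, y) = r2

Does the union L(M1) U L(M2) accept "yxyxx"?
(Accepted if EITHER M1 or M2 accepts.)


M1: final=q0 accepted=False
M2: final=r1 accepted=True

Yes, union accepts


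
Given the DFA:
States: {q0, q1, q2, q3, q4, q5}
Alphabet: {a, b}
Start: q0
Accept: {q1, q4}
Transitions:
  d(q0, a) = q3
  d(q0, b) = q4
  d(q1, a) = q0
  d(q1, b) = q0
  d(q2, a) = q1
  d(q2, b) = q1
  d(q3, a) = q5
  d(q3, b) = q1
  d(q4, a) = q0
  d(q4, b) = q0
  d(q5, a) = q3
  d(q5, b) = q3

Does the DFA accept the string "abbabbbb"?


Trace: q0 -> q3 -> q1 -> q0 -> q3 -> q1 -> q0 -> q4 -> q0
Final state: q0
Accept states: {q1, q4}

No, rejected (final state q0 is not an accept state)


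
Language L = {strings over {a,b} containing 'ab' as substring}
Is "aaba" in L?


'ab' occurs at index 1

Yes, "aaba" is in L


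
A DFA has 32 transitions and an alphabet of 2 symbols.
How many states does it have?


Each state has exactly one transition per symbol.
states = transitions / |alphabet| = 32 / 2 = 16

16


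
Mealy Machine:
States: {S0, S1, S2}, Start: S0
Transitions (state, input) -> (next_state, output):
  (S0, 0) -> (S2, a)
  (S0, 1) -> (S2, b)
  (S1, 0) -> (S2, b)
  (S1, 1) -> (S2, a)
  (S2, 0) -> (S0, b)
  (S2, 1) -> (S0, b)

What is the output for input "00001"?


Step-by-step:
  (S0, 0) -> (S2, a)
  (S2, 0) -> (S0, b)
  (S0, 0) -> (S2, a)
  (S2, 0) -> (S0, b)
  (S0, 1) -> (S2, b)

"ababb"


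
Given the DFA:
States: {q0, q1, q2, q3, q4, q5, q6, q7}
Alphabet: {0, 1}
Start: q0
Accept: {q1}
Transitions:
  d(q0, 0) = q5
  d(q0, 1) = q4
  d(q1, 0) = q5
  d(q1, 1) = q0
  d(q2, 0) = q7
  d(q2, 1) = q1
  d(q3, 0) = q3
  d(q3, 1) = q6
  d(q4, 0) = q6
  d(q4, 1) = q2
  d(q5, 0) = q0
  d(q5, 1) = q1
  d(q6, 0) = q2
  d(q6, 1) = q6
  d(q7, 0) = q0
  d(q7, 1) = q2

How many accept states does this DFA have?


Accept states listed: {q1}
Counting: q1(1)

1


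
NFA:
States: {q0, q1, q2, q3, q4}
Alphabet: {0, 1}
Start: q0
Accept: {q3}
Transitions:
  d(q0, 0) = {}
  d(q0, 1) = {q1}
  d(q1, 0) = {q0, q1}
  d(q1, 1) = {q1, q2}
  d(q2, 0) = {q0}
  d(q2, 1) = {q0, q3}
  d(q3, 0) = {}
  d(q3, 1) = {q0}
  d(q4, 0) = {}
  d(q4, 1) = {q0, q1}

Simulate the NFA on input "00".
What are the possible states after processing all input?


Start: {q0}
  --0--> {}
  --0--> {}

{} (empty set, no valid transitions)


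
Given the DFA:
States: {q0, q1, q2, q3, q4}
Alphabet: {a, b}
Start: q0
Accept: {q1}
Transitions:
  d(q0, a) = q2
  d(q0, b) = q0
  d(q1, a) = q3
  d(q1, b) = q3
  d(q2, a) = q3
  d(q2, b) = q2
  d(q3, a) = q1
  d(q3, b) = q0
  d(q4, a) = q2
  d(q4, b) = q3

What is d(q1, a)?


Looking up transition d(q1, a)

q3


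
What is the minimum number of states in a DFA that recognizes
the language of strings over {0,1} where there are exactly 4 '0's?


States: count = 0, 1, ..., 4 (that's 5 states), plus a dead state for count > 4.
Total: 5 + 1 = 6. Accept = count-4 state.

6


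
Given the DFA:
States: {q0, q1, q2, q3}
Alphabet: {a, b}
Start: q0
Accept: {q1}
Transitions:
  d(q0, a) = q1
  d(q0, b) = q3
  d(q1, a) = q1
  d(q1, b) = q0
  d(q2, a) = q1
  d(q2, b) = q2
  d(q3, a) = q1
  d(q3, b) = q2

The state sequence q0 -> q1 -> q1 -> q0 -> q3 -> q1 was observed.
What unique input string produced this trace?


Trace back each transition to find the symbol:
  q0 --[a]--> q1
  q1 --[a]--> q1
  q1 --[b]--> q0
  q0 --[b]--> q3
  q3 --[a]--> q1

"aabba"


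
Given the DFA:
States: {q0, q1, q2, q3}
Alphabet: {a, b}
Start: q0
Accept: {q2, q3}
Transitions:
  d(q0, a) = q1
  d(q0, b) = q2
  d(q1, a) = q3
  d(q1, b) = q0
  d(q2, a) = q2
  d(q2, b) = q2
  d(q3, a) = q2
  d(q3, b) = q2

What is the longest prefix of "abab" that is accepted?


Run the DFA, marking each prefix where the state is accepting:
  "" -> q0 [reject]
  "a" -> q1 [reject]
  "ab" -> q0 [reject]
  "aba" -> q1 [reject]
  "abab" -> q0 [reject]

No prefix is accepted


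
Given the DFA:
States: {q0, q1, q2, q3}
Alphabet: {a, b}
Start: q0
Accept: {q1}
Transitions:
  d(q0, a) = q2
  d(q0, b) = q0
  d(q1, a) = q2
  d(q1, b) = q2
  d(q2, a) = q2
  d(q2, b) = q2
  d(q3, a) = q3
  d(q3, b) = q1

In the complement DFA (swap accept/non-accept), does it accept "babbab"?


Trace: q0 -> q0 -> q2 -> q2 -> q2 -> q2 -> q2
Final: q2
Original accept: {q1}
Complement: q2 is not in original accept

Yes, complement accepts (original rejects)


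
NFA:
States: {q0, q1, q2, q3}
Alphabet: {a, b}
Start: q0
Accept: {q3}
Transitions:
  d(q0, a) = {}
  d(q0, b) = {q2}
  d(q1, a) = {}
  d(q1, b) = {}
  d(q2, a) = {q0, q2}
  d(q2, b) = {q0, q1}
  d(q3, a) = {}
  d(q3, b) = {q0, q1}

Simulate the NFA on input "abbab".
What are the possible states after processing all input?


Start: {q0}
  --a--> {}
  --b--> {}
  --b--> {}
  --a--> {}
  --b--> {}

{} (empty set, no valid transitions)


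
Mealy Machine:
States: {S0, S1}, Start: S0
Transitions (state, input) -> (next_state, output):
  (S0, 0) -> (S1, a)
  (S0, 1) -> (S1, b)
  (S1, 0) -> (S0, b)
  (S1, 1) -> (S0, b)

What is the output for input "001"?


Step-by-step:
  (S0, 0) -> (S1, a)
  (S1, 0) -> (S0, b)
  (S0, 1) -> (S1, b)

"abb"


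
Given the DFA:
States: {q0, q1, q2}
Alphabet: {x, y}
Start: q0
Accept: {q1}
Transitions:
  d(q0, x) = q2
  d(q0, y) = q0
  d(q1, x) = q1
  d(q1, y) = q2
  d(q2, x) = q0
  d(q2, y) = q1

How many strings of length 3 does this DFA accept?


Enumerating all length-3 strings:
  "xxx" -> q2 [reject]
  "xxy" -> q0 [reject]
  "xyx" -> q1 [accept]
  "xyy" -> q2 [reject]
  "yxx" -> q0 [reject]
  "yxy" -> q1 [accept]
  "yyx" -> q2 [reject]
  "yyy" -> q0 [reject]

2 out of 8


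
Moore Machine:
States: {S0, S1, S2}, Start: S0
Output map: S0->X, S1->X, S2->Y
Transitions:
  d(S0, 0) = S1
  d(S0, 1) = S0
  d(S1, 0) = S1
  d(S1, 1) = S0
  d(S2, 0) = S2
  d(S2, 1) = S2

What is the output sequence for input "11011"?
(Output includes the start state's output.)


Start: S0 (output X)
  --1--> S0 (output X)
  --1--> S0 (output X)
  --0--> S1 (output X)
  --1--> S0 (output X)
  --1--> S0 (output X)

"XXXXXX"


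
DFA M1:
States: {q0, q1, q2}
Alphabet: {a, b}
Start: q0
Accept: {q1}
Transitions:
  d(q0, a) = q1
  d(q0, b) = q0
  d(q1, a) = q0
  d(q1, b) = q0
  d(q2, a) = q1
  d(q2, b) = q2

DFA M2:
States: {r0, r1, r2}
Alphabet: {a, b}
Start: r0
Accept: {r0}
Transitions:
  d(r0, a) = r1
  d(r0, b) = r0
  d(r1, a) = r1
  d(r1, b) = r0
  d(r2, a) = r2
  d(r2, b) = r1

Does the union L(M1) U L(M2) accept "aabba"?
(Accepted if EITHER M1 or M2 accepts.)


M1: final=q1 accepted=True
M2: final=r1 accepted=False

Yes, union accepts


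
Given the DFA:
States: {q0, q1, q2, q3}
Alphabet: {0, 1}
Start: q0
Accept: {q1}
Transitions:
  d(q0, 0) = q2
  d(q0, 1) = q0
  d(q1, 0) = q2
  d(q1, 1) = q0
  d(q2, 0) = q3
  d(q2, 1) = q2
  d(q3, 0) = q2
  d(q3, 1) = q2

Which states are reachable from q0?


BFS from q0:
  layer 0: {q0}
  layer 1: {q2}
  layer 2: {q3}

{q0, q2, q3}


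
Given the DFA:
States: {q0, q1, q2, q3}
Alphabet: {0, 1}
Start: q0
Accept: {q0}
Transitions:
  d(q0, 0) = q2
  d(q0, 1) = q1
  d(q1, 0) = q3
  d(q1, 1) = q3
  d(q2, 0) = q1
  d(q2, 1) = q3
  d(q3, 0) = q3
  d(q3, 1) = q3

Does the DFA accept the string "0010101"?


Trace: q0 -> q2 -> q1 -> q3 -> q3 -> q3 -> q3 -> q3
Final state: q3
Accept states: {q0}

No, rejected (final state q3 is not an accept state)


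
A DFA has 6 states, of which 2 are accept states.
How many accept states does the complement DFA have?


Complement swaps accept and non-accept states.
6 - 2 = 4

4


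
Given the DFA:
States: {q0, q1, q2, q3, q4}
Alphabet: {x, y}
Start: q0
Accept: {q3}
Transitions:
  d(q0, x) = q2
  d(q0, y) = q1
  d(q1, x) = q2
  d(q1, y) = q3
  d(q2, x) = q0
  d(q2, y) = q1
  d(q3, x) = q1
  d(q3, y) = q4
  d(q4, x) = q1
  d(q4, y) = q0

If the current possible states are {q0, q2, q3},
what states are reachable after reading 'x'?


Apply transition on 'x' from each current state:
  d(q0, x) = q2
  d(q2, x) = q0
  d(q3, x) = q1

{q0, q1, q2}


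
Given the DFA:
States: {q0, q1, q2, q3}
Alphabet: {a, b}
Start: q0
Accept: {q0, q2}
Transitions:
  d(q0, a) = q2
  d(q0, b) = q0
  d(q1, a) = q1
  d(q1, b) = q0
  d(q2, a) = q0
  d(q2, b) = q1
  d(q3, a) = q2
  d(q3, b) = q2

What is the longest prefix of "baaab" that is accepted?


Run the DFA, marking each prefix where the state is accepting:
  "" -> q0 [accept]
  "b" -> q0 [accept]
  "ba" -> q2 [accept]
  "baa" -> q0 [accept]
  "baaa" -> q2 [accept]
  "baaab" -> q1 [reject]

"baaa"


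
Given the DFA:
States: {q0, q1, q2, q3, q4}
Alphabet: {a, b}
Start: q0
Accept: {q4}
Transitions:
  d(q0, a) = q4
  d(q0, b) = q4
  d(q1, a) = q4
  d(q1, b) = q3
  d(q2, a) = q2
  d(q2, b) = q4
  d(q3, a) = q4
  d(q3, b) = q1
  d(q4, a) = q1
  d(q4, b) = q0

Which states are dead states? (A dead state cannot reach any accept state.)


Forward reachability from each state:
  q0 -> reaches accept state q4 (live)
  q1 -> reaches accept state q4 (live)
  q2 -> reaches accept state q4 (live)
  q3 -> reaches accept state q4 (live)
  q4 -> reaches accept state q4 (live)

None (all states can reach an accept state)


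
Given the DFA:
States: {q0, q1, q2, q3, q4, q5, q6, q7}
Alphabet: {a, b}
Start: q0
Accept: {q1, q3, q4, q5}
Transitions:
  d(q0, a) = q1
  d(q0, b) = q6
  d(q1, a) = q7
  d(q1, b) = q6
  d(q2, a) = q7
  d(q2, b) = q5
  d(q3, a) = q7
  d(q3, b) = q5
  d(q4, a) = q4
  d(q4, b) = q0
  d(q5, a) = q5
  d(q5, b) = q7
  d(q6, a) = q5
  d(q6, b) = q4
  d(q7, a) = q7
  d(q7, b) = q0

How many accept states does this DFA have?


Accept states listed: {q1, q3, q4, q5}
Counting: q1(1) q3(2) q4(3) q5(4)

4


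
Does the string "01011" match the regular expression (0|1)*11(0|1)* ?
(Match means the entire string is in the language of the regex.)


|string| = 5; first = '0'; last = '1'

Yes, "01011" matches (0|1)*11(0|1)*


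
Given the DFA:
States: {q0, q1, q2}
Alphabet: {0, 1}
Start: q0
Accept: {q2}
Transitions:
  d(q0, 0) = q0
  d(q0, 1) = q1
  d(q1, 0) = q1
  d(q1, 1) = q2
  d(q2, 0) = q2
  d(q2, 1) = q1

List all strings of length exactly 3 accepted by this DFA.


All strings of length 3: 8 total
Accepted: 3

"011", "101", "110"


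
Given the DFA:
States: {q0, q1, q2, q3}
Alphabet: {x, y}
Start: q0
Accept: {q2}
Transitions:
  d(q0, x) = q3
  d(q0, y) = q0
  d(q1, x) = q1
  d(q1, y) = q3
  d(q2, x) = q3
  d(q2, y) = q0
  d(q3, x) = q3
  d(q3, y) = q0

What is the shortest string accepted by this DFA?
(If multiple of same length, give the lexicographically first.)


BFS by string length (lex-first path to each state shown):
  len 0: q0<-""
  len 1: q0<-"y", q3<-"x"
  len 2: q0<-"xy", q3<-"xx"
  len 3: q0<-"xxy", q3<-"xxx"
  len 4: q0<-"xxxy", q3<-"xxxx"
  len 5: q0<-"xxxxy", q3<-"xxxxx"
  len 6: q0<-"xxxxxy", q3<-"xxxxxx"
  len 7: q0<-"xxxxxxy", q3<-"xxxxxxx"
  len 8: q0<-"xxxxxxxy", q3<-"xxxxxxxx"

No string accepted (empty language)


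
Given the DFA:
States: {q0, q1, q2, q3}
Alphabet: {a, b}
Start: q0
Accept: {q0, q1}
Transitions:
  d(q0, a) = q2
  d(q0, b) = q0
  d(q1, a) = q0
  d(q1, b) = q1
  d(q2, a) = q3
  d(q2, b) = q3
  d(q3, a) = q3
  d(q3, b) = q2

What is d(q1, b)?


Looking up transition d(q1, b)

q1


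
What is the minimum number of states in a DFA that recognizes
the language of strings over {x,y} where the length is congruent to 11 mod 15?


States track (length) mod 15.
Need 15 states: one per remainder 0..14; accept = remainder 11.

15


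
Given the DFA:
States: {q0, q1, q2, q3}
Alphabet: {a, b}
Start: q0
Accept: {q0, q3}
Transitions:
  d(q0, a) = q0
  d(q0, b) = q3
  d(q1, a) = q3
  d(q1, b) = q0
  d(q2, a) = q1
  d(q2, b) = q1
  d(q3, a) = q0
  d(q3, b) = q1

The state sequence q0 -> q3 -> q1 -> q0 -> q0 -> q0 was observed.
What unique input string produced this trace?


Trace back each transition to find the symbol:
  q0 --[b]--> q3
  q3 --[b]--> q1
  q1 --[b]--> q0
  q0 --[a]--> q0
  q0 --[a]--> q0

"bbbaa"


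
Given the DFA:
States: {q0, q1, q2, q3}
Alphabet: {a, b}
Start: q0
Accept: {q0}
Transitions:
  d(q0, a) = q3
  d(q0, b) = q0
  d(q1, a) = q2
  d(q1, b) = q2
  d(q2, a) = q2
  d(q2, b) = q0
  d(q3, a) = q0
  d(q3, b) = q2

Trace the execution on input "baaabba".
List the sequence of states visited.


Input: baaabba
d(q0, b) = q0
d(q0, a) = q3
d(q3, a) = q0
d(q0, a) = q3
d(q3, b) = q2
d(q2, b) = q0
d(q0, a) = q3


q0 -> q0 -> q3 -> q0 -> q3 -> q2 -> q0 -> q3


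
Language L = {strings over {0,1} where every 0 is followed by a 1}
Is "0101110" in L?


'00' present: False; ends with '0': True

No, "0101110" is not in L


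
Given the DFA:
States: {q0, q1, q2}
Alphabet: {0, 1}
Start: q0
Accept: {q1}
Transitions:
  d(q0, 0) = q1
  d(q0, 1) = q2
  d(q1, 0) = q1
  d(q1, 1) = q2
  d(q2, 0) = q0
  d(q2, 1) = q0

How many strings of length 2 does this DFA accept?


Enumerating all length-2 strings:
  "00" -> q1 [accept]
  "01" -> q2 [reject]
  "10" -> q0 [reject]
  "11" -> q0 [reject]

1 out of 4


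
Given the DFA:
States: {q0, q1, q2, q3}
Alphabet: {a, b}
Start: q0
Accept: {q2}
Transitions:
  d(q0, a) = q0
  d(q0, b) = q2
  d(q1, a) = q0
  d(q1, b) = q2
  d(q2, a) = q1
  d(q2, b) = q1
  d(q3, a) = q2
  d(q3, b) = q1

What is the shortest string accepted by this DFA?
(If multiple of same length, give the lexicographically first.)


BFS by string length (lex-first path to each state shown):
  len 0: q0<-""
  len 1: q0<-"a", q2<-"b"
Found accept state at length 1.

"b"


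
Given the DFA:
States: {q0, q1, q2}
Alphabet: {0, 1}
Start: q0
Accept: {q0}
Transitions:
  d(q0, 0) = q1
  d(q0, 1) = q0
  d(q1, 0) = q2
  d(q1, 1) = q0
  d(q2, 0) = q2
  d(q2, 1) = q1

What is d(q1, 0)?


Looking up transition d(q1, 0)

q2


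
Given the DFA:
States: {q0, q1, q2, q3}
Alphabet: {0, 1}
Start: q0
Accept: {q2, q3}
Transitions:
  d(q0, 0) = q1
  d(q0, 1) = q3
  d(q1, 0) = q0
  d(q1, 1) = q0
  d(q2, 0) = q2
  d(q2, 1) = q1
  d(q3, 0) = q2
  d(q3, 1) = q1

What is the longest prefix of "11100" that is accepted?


Run the DFA, marking each prefix where the state is accepting:
  "" -> q0 [reject]
  "1" -> q3 [accept]
  "11" -> q1 [reject]
  "111" -> q0 [reject]
  "1110" -> q1 [reject]
  "11100" -> q0 [reject]

"1"


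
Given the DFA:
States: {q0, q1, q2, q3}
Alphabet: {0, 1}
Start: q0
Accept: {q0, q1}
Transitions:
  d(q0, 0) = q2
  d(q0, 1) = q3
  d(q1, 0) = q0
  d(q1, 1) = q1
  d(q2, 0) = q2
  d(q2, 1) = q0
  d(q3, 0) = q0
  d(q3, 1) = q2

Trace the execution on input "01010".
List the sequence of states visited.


Input: 01010
d(q0, 0) = q2
d(q2, 1) = q0
d(q0, 0) = q2
d(q2, 1) = q0
d(q0, 0) = q2


q0 -> q2 -> q0 -> q2 -> q0 -> q2


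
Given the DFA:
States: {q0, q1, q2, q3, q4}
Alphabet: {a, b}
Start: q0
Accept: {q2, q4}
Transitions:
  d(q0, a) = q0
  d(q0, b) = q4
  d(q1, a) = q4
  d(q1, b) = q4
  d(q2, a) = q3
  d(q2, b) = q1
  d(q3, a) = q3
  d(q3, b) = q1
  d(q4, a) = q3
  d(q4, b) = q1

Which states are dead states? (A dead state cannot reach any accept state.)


Forward reachability from each state:
  q0 -> reaches accept state q4 (live)
  q1 -> reaches accept state q4 (live)
  q2 -> reaches accept state q2 (live)
  q3 -> reaches accept state q4 (live)
  q4 -> reaches accept state q4 (live)

None (all states can reach an accept state)


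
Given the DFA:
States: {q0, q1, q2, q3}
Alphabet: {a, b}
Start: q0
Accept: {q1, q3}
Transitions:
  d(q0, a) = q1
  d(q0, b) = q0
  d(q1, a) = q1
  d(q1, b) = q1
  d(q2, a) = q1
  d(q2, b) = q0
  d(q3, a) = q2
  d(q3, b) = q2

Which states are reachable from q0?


BFS from q0:
  layer 0: {q0}
  layer 1: {q1}

{q0, q1}


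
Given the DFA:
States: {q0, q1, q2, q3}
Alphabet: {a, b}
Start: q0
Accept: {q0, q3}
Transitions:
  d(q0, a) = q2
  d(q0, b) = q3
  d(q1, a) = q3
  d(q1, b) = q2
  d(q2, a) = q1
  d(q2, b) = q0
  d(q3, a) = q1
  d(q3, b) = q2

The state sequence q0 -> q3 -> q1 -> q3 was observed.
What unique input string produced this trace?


Trace back each transition to find the symbol:
  q0 --[b]--> q3
  q3 --[a]--> q1
  q1 --[a]--> q3

"baa"


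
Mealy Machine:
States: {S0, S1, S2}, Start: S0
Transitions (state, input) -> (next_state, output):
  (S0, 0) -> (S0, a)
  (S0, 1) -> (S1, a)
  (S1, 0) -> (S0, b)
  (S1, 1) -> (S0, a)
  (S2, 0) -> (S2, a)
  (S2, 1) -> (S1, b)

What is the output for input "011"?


Step-by-step:
  (S0, 0) -> (S0, a)
  (S0, 1) -> (S1, a)
  (S1, 1) -> (S0, a)

"aaa"


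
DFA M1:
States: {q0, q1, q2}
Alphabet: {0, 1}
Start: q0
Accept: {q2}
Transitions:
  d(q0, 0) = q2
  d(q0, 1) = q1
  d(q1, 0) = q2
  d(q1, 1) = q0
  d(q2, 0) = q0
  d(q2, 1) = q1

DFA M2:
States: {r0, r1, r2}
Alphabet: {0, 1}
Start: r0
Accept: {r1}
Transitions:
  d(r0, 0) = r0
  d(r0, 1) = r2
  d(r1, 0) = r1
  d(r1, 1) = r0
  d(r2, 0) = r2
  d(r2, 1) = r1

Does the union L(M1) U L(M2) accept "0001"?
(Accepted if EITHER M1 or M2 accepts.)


M1: final=q1 accepted=False
M2: final=r2 accepted=False

No, union rejects (neither accepts)


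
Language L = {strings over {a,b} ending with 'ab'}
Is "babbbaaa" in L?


last two symbols = 'aa'

No, "babbbaaa" is not in L


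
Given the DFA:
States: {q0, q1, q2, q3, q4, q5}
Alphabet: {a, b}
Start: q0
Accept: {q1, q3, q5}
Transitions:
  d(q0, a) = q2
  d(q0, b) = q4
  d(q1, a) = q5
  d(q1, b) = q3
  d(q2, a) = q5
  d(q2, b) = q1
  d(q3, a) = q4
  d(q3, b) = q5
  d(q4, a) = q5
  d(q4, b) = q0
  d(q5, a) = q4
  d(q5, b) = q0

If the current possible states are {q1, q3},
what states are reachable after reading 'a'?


Apply transition on 'a' from each current state:
  d(q1, a) = q5
  d(q3, a) = q4

{q4, q5}


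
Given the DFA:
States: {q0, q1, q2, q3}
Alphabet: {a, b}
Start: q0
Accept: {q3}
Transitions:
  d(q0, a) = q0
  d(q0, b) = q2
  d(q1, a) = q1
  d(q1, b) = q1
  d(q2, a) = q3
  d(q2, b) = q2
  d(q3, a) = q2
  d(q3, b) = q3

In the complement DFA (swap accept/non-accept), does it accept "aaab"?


Trace: q0 -> q0 -> q0 -> q0 -> q2
Final: q2
Original accept: {q3}
Complement: q2 is not in original accept

Yes, complement accepts (original rejects)


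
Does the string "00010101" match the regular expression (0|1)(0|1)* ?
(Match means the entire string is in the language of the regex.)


|string| = 8; first = '0'; last = '1'

Yes, "00010101" matches (0|1)(0|1)*


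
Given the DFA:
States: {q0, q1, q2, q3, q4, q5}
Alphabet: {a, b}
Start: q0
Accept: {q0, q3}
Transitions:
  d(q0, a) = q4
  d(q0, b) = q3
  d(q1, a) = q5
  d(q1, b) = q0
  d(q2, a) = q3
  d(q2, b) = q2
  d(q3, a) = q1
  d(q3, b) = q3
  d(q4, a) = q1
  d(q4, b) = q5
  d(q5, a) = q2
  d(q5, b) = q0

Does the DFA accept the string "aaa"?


Trace: q0 -> q4 -> q1 -> q5
Final state: q5
Accept states: {q0, q3}

No, rejected (final state q5 is not an accept state)


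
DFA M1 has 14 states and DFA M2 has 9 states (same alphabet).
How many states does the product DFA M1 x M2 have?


Product construction pairs every M1 state with every M2 state.
14 * 9 = 126

126


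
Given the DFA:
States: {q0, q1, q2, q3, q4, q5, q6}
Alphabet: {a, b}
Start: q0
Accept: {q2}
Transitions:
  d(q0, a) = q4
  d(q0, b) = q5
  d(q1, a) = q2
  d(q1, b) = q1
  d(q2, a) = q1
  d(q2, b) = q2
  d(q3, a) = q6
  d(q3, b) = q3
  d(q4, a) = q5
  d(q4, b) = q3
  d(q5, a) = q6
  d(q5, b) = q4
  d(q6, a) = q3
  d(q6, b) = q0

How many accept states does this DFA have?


Accept states listed: {q2}
Counting: q2(1)

1


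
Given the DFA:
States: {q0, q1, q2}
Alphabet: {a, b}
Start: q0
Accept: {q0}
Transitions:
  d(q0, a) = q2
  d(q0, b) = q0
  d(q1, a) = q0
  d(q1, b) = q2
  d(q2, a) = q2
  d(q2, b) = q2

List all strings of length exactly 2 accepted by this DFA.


All strings of length 2: 4 total
Accepted: 1

"bb"


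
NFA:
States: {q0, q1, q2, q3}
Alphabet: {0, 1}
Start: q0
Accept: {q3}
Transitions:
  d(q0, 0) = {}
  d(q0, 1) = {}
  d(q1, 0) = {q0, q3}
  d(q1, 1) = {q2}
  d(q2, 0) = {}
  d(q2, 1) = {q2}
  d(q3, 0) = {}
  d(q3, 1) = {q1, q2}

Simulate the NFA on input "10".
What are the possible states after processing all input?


Start: {q0}
  --1--> {}
  --0--> {}

{} (empty set, no valid transitions)


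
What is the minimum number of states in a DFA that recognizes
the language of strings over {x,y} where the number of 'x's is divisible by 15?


States track (count of 'x') mod 15.
Need 15 states: one per remainder 0..14; accept = remainder 0.

15


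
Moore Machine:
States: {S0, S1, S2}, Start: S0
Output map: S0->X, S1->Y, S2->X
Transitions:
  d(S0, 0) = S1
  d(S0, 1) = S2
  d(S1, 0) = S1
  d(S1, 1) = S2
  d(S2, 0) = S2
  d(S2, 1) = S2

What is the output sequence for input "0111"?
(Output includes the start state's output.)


Start: S0 (output X)
  --0--> S1 (output Y)
  --1--> S2 (output X)
  --1--> S2 (output X)
  --1--> S2 (output X)

"XYXXX"


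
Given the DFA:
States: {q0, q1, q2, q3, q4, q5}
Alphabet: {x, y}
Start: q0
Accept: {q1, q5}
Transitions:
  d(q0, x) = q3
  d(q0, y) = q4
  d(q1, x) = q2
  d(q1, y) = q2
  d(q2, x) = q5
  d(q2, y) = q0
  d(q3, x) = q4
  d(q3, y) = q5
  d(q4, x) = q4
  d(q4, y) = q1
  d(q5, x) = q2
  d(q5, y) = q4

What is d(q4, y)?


Looking up transition d(q4, y)

q1


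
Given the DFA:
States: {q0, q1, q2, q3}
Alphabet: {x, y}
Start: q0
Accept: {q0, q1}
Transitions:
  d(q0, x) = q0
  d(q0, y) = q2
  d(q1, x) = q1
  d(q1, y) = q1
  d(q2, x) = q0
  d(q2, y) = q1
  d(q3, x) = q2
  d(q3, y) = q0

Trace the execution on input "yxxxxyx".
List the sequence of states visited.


Input: yxxxxyx
d(q0, y) = q2
d(q2, x) = q0
d(q0, x) = q0
d(q0, x) = q0
d(q0, x) = q0
d(q0, y) = q2
d(q2, x) = q0


q0 -> q2 -> q0 -> q0 -> q0 -> q0 -> q2 -> q0


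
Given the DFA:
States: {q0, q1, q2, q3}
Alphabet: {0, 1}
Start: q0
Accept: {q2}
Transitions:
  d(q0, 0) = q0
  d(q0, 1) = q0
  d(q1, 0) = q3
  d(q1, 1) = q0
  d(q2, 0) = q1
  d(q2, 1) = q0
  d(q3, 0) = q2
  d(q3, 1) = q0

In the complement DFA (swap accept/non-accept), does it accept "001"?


Trace: q0 -> q0 -> q0 -> q0
Final: q0
Original accept: {q2}
Complement: q0 is not in original accept

Yes, complement accepts (original rejects)


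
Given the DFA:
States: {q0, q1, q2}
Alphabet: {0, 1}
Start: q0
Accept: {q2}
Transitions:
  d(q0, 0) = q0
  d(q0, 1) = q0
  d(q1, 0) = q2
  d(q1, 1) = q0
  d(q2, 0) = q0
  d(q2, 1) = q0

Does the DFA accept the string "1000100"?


Trace: q0 -> q0 -> q0 -> q0 -> q0 -> q0 -> q0 -> q0
Final state: q0
Accept states: {q2}

No, rejected (final state q0 is not an accept state)


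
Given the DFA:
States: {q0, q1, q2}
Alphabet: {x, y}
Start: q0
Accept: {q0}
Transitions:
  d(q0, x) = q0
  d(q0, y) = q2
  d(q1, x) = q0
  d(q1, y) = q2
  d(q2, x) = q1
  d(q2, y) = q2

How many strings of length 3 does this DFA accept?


Enumerating all length-3 strings:
  "xxx" -> q0 [accept]
  "xxy" -> q2 [reject]
  "xyx" -> q1 [reject]
  "xyy" -> q2 [reject]
  "yxx" -> q0 [accept]
  "yxy" -> q2 [reject]
  "yyx" -> q1 [reject]
  "yyy" -> q2 [reject]

2 out of 8
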